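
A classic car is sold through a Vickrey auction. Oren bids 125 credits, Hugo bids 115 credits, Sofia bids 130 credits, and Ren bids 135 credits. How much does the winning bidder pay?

Sorted high to low: Ren 135 credits, then Sofia 130 credits, then Oren 125 credits, then Hugo 115 credits.
Ren has the highest bid, so Ren wins.
The second-highest bid is 130 credits, so that is what Ren pays.

130 credits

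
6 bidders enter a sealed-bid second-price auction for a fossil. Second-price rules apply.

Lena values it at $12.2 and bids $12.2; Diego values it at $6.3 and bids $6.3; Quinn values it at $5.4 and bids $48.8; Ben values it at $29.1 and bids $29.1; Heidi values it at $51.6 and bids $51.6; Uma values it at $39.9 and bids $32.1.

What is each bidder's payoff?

Lena $0.0, Diego $0.0, Quinn $0.0, Ben $0.0, Heidi $2.8, Uma $0.0.

Bids in descending order: Heidi $51.6 > Quinn $48.8 > Uma $32.1 > Ben $29.1 > Lena $12.2 > Diego $6.3.
Heidi has the top bid and wins; the price is the second-highest bid, $48.8.
Heidi's payoff = $51.6 − $48.8 = $2.8. All other bidders lose, so their payoff is 0.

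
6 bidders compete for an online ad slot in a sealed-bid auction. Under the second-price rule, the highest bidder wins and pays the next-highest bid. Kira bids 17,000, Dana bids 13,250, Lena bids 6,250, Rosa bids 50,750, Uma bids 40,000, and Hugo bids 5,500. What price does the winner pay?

Ranking the bids: Rosa 50,750; Uma 40,000; Kira 17,000; Dana 13,250; Lena 6,250; Hugo 5,500.
Rosa has the highest bid, so Rosa wins.
The second-highest bid is 40,000, so that is what Rosa pays.

40,000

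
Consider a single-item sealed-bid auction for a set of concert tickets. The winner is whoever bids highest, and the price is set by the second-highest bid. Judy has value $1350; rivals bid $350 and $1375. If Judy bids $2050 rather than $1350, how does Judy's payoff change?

The highest competing bid is $1375.
Bidding truthfully at $1350: the top bid is $1375 (a rival), so Judy loses. Payoff = $0.
Bidding $2050: Judy has the top bid, wins, and pays the second-highest bid $1375. Payoff = $1350 − $1375 = -$25.
Change = -$25 − $0 = -$25.

-$25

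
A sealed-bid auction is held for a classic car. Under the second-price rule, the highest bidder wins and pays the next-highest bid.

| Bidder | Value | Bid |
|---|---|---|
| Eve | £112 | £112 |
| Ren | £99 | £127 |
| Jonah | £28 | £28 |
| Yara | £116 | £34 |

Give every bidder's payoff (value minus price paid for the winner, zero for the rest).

Eve £0, Ren -£13, Jonah £0, Yara £0.

Bids in descending order: Ren £127; Eve £112; Yara £34; Jonah £28.
Ren has the top bid and wins; the price is the second-highest bid, £112.
Ren's payoff = £99 − £112 = -£13. All other bidders lose, so their payoff is 0.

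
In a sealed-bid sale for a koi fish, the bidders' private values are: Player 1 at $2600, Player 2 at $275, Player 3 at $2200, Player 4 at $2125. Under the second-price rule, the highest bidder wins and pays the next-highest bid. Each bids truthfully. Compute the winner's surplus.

Surplus = $400.

Sorted high to low: Player 1 $2600; Player 3 $2200; Player 4 $2125; Player 2 $275.
Player 1 wins with the top bid and pays the second-highest, $2200.
Surplus = $2600 − $2200 = $400.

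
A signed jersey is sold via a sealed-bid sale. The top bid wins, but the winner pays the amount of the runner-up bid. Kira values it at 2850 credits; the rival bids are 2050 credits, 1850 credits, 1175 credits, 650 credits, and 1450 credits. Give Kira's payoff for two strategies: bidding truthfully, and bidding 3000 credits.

(a) 800 credits  (b) 800 credits

The highest competing bid is 2050 credits.
Bidding truthfully at 2850 credits: Kira has the top bid, wins, and pays the second-highest bid 2050 credits. Payoff = 2850 credits − 2050 credits = 800 credits.
Bidding 3000 credits: Kira has the top bid, wins, and pays the second-highest bid 2050 credits. Payoff = 2850 credits − 2050 credits = 800 credits.
The bid only affects whether you win, not the price — here both bids land on the same side of the top rival bid, so the deviation is payoff-neutral.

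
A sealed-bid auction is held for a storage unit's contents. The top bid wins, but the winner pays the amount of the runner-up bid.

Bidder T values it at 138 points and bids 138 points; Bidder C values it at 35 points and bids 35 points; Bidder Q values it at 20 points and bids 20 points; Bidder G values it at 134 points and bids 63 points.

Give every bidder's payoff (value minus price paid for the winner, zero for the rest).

Sorted high to low: Bidder T 138 points, then Bidder G 63 points, then Bidder C 35 points, then Bidder Q 20 points.
Bidder T has the top bid and wins; the price is the second-highest bid, 63 points.
Bidder T's payoff = 138 points − 63 points = 75 points. All other bidders lose, so their payoff is 0.

Payoffs: Bidder T 75 points, Bidder C 0 points, Bidder Q 0 points, Bidder G 0 points.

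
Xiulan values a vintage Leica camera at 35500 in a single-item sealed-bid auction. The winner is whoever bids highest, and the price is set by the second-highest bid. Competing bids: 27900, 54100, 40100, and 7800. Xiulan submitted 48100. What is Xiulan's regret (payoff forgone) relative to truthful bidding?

0

The highest competing bid is 54100.
Bidding truthfully at 35500: the top bid is 54100 (a rival), so Xiulan loses. Payoff = 0.
Bidding 48100: the top bid is 54100 (a rival), so Xiulan loses. Payoff = 0.
Regret = truthful payoff − actual payoff = 0 − 0 = 0.
The bid only affects whether you win, not the price — here both bids land on the same side of the top rival bid, so the deviation is payoff-neutral.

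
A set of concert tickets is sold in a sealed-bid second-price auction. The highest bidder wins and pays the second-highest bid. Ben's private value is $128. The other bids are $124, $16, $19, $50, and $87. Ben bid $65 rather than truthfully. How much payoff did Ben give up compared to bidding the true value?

$4

The highest competing bid is $124.
Bidding truthfully at $128: Ben has the top bid, wins, and pays the second-highest bid $124. Payoff = $128 − $124 = $4.
Bidding $65: the top bid is $124 (a rival), so Ben loses. Payoff = $0.
Regret = truthful payoff − actual payoff = $4 − $0 = $4.
This is the dominant-strategy logic: truthful bidding weakly beats any alternative.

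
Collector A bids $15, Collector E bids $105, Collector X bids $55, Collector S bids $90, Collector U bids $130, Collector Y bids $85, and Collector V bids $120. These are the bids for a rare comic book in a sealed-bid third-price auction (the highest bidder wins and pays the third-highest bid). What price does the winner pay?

Sorted high to low: Collector U $130, then Collector V $120, then Collector E $105, then Collector S $90, then Collector Y $85, then Collector X $55, then Collector A $15.
Collector U is the highest bidder, so Collector U wins.
Under the third-price rule, the price is the third-highest bid: $105.

$105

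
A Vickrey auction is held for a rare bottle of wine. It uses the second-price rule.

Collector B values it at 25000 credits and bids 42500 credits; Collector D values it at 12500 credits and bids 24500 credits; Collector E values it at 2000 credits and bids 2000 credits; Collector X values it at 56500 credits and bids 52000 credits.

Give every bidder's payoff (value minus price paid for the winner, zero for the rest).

Bids in descending order: Collector X 52000 credits, then Collector B 42500 credits, then Collector D 24500 credits, then Collector E 2000 credits.
Collector X has the top bid and wins; the price is the second-highest bid, 42500 credits.
Collector X's payoff = 56500 credits − 42500 credits = 14000 credits. All other bidders lose, so their payoff is 0.

Payoffs: Collector B 0 credits, Collector D 0 credits, Collector E 0 credits, Collector X 14000 credits.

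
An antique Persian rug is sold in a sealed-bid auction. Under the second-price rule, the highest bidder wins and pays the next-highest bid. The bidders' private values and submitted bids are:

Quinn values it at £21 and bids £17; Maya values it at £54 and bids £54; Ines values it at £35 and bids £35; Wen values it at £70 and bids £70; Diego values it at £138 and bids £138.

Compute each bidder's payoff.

Ranking the bids: Diego £138, then Wen £70, then Maya £54, then Ines £35, then Quinn £17.
Diego has the top bid and wins; the price is the second-highest bid, £70.
Diego's payoff = £138 − £70 = £68. All other bidders lose, so their payoff is 0.

Payoffs: Quinn £0, Maya £0, Ines £0, Wen £0, Diego £68.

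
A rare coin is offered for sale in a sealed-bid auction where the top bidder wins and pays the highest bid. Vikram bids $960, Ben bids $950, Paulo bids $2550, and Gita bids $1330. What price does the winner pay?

Sorted high to low: Paulo $2550; Gita $1330; Vikram $960; Ben $950.
Paulo is the highest bidder, so Paulo wins.
Under the first-price rule, the price is the highest bid: $2550.

The winner pays $2550.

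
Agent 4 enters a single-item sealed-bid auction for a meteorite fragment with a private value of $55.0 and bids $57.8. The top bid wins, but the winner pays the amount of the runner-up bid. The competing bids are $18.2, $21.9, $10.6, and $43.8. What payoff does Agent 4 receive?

Payoff = $11.2.

Highest competing bid: $43.8.
Agent 4's bid $57.8 is the highest overall, so Agent 4 wins and pays the second-highest bid, $43.8.
Payoff = value − price = $55.0 − $43.8 = $11.2.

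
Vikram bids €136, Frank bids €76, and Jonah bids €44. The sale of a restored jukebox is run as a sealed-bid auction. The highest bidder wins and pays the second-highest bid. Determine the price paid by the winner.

Ordered from highest: Vikram €136; Frank €76; Jonah €44.
Vikram has the highest bid, so Vikram wins.
The second-highest bid is €76, so that is what Vikram pays.

The winner pays €76.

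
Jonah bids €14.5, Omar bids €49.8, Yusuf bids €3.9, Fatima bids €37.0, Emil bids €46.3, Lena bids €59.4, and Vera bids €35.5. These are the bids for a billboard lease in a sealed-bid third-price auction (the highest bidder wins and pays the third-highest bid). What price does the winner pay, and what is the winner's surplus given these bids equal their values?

The winner pays €46.3 for a surplus of €13.1.

Bids in descending order: Lena €59.4; Omar €49.8; Emil €46.3; Fatima €37.0; Vera €35.5; Jonah €14.5; Yusuf €3.9.
Lena is the highest bidder, so Lena wins.
Under the third-price rule, the price is the third-highest bid: €46.3.
Surplus = €59.4 − €46.3 = €13.1.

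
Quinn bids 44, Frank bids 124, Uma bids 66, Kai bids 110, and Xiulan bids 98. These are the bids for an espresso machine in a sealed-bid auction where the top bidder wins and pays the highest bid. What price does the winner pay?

The winner pays 124.

Sorted high to low: Frank 124; Kai 110; Xiulan 98; Uma 66; Quinn 44.
Frank is the highest bidder, so Frank wins.
Under the first-price rule, the price is the highest bid: 124.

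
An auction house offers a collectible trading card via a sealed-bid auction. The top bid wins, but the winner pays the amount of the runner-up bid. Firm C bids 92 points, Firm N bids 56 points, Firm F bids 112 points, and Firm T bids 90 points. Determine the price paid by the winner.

The winner pays 92 points.

Bids in descending order: Firm F 112 points; Firm C 92 points; Firm T 90 points; Firm N 56 points.
Firm F has the highest bid, so Firm F wins.
The second-highest bid is 92 points, so that is what Firm F pays.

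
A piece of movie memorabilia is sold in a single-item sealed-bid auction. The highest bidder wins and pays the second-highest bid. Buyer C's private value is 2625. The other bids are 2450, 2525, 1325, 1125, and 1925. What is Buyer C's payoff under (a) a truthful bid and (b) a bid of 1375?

(a) 100  (b) 0

The highest competing bid is 2525.
Bidding truthfully at 2625: Buyer C has the top bid, wins, and pays the second-highest bid 2525. Payoff = 2625 − 2525 = 100.
Bidding 1375: the top bid is 2525 (a rival), so Buyer C loses. Payoff = 0.
This is the dominant-strategy logic: truthful bidding weakly beats any alternative.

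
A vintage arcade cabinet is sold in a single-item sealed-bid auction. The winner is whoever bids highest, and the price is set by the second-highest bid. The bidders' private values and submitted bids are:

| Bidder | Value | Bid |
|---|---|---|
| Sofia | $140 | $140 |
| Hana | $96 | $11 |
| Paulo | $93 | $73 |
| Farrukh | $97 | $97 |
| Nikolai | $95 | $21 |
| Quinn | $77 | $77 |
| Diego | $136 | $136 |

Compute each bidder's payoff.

Bids in descending order: Sofia $140, then Diego $136, then Farrukh $97, then Quinn $77, then Paulo $73, then Nikolai $21, then Hana $11.
Sofia has the top bid and wins; the price is the second-highest bid, $136.
Sofia's payoff = $140 − $136 = $4. All other bidders lose, so their payoff is 0.

Payoffs: Sofia $4, Hana $0, Paulo $0, Farrukh $0, Nikolai $0, Quinn $0, Diego $0.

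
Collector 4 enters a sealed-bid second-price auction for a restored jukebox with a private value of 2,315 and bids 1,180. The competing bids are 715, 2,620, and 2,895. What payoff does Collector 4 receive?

Highest competing bid: 2,895.
Collector 4's bid 1,180 is not the highest, so Collector 4 loses, pays nothing, and earns zero payoff.

Payoff = 0.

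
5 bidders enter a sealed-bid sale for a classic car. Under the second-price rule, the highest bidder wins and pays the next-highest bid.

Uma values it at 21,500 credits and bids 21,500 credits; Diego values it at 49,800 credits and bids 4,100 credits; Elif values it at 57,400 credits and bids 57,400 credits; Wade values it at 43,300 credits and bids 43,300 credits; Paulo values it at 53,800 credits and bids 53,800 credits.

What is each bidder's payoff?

Payoffs: Uma 0 credits, Diego 0 credits, Elif 3,600 credits, Wade 0 credits, Paulo 0 credits.

Ordered from highest: Elif 57,400 credits, then Paulo 53,800 credits, then Wade 43,300 credits, then Uma 21,500 credits, then Diego 4,100 credits.
Elif has the top bid and wins; the price is the second-highest bid, 53,800 credits.
Elif's payoff = 57,400 credits − 53,800 credits = 3,600 credits. All other bidders lose, so their payoff is 0.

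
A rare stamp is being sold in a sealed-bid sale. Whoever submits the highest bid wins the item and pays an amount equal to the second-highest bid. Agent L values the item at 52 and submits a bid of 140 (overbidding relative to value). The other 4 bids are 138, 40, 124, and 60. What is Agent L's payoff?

Agent L's payoff: -86.

Highest competing bid: 138.
Agent L's bid 140 is the highest overall, so Agent L wins and pays the second-highest bid, 138.
Payoff = value − price = 52 − 138 = -86.
Overbidding won the item at a price above value — truthful bidding would have avoided this loss.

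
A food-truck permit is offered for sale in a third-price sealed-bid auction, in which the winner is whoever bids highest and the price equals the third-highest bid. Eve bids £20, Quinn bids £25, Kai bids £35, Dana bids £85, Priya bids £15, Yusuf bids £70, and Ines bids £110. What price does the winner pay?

Sorted high to low: Ines £110 > Dana £85 > Yusuf £70 > Kai £35 > Quinn £25 > Eve £20 > Priya £15.
Ines is the highest bidder, so Ines wins.
Under the third-price rule, the price is the third-highest bid: £70.

£70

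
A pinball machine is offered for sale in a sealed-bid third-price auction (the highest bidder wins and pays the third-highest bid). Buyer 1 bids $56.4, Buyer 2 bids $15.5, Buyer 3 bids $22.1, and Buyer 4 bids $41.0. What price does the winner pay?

$22.1

Ordered from highest: Buyer 1 $56.4, then Buyer 4 $41.0, then Buyer 3 $22.1, then Buyer 2 $15.5.
Buyer 1 is the highest bidder, so Buyer 1 wins.
Under the third-price rule, the price is the third-highest bid: $22.1.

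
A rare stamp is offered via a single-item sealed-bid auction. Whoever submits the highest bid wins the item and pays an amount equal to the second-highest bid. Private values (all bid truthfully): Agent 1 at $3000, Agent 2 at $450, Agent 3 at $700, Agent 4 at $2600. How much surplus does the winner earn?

$400

Ordered from highest: Agent 1 $3000, then Agent 4 $2600, then Agent 3 $700, then Agent 2 $450.
Agent 1 wins with the top bid and pays the second-highest, $2600.
Surplus = $3000 − $2600 = $400.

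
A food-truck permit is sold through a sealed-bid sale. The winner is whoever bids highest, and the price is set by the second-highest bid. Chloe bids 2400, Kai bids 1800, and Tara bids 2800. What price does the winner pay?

The winner pays 2400.

Ordered from highest: Tara 2800 > Chloe 2400 > Kai 1800.
Tara has the highest bid, so Tara wins.
The second-highest bid is 2400, so that is what Tara pays.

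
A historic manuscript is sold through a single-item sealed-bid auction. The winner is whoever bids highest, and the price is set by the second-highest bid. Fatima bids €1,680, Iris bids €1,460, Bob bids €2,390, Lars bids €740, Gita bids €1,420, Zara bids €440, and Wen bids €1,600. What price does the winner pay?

Bids in descending order: Bob €2,390 > Fatima €1,680 > Wen €1,600 > Iris €1,460 > Gita €1,420 > Lars €740 > Zara €440.
Bob has the highest bid, so Bob wins.
The second-highest bid is €1,680, so that is what Bob pays.

The winner pays €1,680.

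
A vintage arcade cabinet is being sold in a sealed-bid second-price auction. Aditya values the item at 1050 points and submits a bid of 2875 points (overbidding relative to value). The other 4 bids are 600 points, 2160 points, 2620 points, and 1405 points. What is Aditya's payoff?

Highest competing bid: 2620 points.
Aditya's bid 2875 points is the highest overall, so Aditya wins and pays the second-highest bid, 2620 points.
Payoff = value − price = 1050 points − 2620 points = -1570 points.

Aditya's payoff: -1570 points.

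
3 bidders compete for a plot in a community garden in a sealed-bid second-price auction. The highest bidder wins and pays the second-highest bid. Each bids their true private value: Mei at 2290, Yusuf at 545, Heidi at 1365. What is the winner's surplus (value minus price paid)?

Ranking the bids: Mei 2290 > Heidi 1365 > Yusuf 545.
Mei wins with the top bid and pays the second-highest, 1365.
Surplus = 2290 − 1365 = 925.

Surplus = 925.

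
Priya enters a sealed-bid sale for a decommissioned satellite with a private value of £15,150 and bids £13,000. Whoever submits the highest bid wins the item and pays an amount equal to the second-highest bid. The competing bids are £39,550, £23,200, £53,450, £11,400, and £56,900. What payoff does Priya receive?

£0

Highest competing bid: £56,900.
Priya's bid £13,000 is not the highest, so Priya loses, pays nothing, and earns zero payoff.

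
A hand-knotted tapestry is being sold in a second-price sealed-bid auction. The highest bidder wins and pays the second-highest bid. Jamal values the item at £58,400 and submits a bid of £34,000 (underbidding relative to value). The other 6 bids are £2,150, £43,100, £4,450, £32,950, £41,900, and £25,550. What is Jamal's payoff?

Highest competing bid: £43,100.
Jamal's bid £34,000 is not the highest, so Jamal loses, pays nothing, and earns zero payoff.

Jamal's payoff: £0.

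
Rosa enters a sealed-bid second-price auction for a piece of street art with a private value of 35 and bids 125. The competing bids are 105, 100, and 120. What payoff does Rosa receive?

Highest competing bid: 120.
Rosa's bid 125 is the highest overall, so Rosa wins and pays the second-highest bid, 120.
Payoff = value − price = 35 − 120 = -85.
Overbidding won the item at a price above value — truthful bidding would have avoided this loss.

Rosa's payoff: -85.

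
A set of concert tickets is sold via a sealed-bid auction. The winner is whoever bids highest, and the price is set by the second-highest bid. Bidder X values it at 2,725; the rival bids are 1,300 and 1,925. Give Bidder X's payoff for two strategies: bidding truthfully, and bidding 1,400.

The highest competing bid is 1,925.
Bidding truthfully at 2,725: Bidder X has the top bid, wins, and pays the second-highest bid 1,925. Payoff = 2,725 − 1,925 = 800.
Bidding 1,400: the top bid is 1,925 (a rival), so Bidder X loses. Payoff = 0.
Deviating from a truthful bid can only lose payoff in a second-price auction — never gain.

Truthful: 800; alternative: 0.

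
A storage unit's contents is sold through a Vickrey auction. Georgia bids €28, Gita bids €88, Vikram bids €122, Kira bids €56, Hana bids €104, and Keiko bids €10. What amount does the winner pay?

Bids in descending order: Vikram €122 > Hana €104 > Gita €88 > Kira €56 > Georgia €28 > Keiko €10.
Vikram has the highest bid, so Vikram wins.
The second-highest bid is €104, so that is what Vikram pays.

Price paid: €104.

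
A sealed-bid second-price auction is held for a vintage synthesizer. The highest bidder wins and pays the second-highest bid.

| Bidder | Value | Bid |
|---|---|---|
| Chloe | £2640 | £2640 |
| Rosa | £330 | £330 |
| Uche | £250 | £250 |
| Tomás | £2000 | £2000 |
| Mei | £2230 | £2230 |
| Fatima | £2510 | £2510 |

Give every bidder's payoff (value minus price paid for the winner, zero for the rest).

Bids in descending order: Chloe £2640, then Fatima £2510, then Mei £2230, then Tomás £2000, then Rosa £330, then Uche £250.
Chloe has the top bid and wins; the price is the second-highest bid, £2510.
Chloe's payoff = £2640 − £2510 = £130. All other bidders lose, so their payoff is 0.

Payoffs: Chloe £130, Rosa £0, Uche £0, Tomás £0, Mei £0, Fatima £0.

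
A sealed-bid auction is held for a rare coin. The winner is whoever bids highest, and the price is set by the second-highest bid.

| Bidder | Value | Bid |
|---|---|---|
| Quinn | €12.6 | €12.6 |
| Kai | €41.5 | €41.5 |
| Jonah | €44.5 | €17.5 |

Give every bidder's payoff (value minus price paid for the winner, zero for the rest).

Sorted high to low: Kai €41.5 > Jonah €17.5 > Quinn €12.6.
Kai has the top bid and wins; the price is the second-highest bid, €17.5.
Kai's payoff = €41.5 − €17.5 = €24.0. All other bidders lose, so their payoff is 0.

Quinn €0.0, Kai €24.0, Jonah €0.0.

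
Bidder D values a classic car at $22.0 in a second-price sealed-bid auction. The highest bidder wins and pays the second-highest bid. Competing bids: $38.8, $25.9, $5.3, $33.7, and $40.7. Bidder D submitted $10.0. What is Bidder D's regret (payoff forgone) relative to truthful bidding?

The highest competing bid is $40.7.
Bidding truthfully at $22.0: the top bid is $40.7 (a rival), so Bidder D loses. Payoff = $0.0.
Bidding $10.0: the top bid is $40.7 (a rival), so Bidder D loses. Payoff = $0.0.
Regret = truthful payoff − actual payoff = $0.0 − $0.0 = $0.0.
The bid only affects whether you win, not the price — here both bids land on the same side of the top rival bid, so the deviation is payoff-neutral.

$0.0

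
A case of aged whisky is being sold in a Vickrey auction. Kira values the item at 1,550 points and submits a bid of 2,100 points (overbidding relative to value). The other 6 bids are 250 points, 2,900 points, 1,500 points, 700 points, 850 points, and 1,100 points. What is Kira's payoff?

Highest competing bid: 2,900 points.
Kira's bid 2,100 points is not the highest, so Kira loses, pays nothing, and earns zero payoff.

0 points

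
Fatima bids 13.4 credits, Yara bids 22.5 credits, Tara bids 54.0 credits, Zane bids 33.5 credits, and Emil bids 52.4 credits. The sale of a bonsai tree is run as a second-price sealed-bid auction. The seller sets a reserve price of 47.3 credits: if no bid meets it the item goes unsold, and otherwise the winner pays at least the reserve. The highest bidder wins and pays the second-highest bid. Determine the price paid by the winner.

Ranking the bids: Tara 54.0 credits; Emil 52.4 credits; Zane 33.5 credits; Yara 22.5 credits; Fatima 13.4 credits.
Tara has the highest bid, so Tara wins.
The second-highest bid is 52.4 credits, which exceeds the reserve, so that sets the price.

52.4 credits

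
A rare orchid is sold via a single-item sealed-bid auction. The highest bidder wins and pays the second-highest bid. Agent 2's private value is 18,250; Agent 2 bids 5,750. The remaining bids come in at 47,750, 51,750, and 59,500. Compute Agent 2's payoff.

Highest competing bid: 59,500.
Agent 2's bid 5,750 is not the highest, so Agent 2 loses, pays nothing, and earns zero payoff.

The bidder's payoff: 0.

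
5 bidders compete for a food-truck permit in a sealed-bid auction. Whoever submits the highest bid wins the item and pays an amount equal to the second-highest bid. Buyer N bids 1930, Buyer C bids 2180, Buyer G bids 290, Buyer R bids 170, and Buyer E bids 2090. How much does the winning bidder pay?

Ranking the bids: Buyer C 2180 > Buyer E 2090 > Buyer N 1930 > Buyer G 290 > Buyer R 170.
Buyer C has the highest bid, so Buyer C wins.
The second-highest bid is 2090, so that is what Buyer C pays.

2090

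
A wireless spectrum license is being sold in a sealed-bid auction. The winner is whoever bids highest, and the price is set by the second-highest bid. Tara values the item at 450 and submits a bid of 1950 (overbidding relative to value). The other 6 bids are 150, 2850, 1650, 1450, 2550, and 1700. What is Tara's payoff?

Tara's payoff: 0.

Highest competing bid: 2850.
Tara's bid 1950 is not the highest, so Tara loses, pays nothing, and earns zero payoff.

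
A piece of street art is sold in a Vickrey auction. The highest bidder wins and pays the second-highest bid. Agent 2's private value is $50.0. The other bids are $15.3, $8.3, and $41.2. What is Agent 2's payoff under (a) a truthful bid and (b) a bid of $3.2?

The highest competing bid is $41.2.
Bidding truthfully at $50.0: Agent 2 has the top bid, wins, and pays the second-highest bid $41.2. Payoff = $50.0 − $41.2 = $8.8.
Bidding $3.2: the top bid is $41.2 (a rival), so Agent 2 loses. Payoff = $0.0.

Truthful: $8.8; alternative: $0.0.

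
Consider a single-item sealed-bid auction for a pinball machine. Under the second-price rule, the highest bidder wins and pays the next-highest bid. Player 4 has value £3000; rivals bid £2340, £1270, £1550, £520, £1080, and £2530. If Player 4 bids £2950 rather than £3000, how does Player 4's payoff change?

The highest competing bid is £2530.
Bidding truthfully at £3000: Player 4 has the top bid, wins, and pays the second-highest bid £2530. Payoff = £3000 − £2530 = £470.
Bidding £2950: Player 4 has the top bid, wins, and pays the second-highest bid £2530. Payoff = £3000 − £2530 = £470.
Change = £470 − £470 = £0.

Change in payoff: £0.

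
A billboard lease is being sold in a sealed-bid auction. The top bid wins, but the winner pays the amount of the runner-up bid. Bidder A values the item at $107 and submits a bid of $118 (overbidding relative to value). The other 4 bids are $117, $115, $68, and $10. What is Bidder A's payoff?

Highest competing bid: $117.
Bidder A's bid $118 is the highest overall, so Bidder A wins and pays the second-highest bid, $117.
Payoff = value − price = $107 − $117 = -$10.
Overbidding won the item at a price above value — truthful bidding would have avoided this loss.

-$10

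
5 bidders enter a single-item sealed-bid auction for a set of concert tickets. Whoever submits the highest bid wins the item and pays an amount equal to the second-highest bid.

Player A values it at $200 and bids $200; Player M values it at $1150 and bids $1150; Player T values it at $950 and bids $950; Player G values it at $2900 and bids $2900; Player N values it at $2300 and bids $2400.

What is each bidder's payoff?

Sorted high to low: Player G $2900 > Player N $2400 > Player M $1150 > Player T $950 > Player A $200.
Player G has the top bid and wins; the price is the second-highest bid, $2400.
Player G's payoff = $2900 − $2400 = $500. All other bidders lose, so their payoff is 0.

Payoffs: Player A $0, Player M $0, Player T $0, Player G $500, Player N $0.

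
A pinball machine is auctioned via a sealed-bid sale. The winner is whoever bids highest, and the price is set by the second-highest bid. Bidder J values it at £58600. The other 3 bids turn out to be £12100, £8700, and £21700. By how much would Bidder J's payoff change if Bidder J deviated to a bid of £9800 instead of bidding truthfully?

The highest competing bid is £21700.
Bidding truthfully at £58600: Bidder J has the top bid, wins, and pays the second-highest bid £21700. Payoff = £58600 − £21700 = £36900.
Bidding £9800: the top bid is £21700 (a rival), so Bidder J loses. Payoff = £0.
Change = £0 − £36900 = -£36900.
This is the dominant-strategy logic: truthful bidding weakly beats any alternative.

Payoff change: -£36900.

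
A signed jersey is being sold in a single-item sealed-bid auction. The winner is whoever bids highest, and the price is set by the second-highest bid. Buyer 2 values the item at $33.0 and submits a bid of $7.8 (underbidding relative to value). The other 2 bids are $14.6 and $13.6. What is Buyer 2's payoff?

The bidder's payoff: $0.0.

Highest competing bid: $14.6.
Buyer 2's bid $7.8 is not the highest, so Buyer 2 loses, pays nothing, and earns zero payoff.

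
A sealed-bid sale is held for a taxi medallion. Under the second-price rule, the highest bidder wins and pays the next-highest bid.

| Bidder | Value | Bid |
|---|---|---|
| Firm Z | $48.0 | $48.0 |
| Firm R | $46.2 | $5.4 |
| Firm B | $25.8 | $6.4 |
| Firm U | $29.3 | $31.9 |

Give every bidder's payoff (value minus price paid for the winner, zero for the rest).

Payoffs: Firm Z $16.1, Firm R $0.0, Firm B $0.0, Firm U $0.0.

Bids in descending order: Firm Z $48.0 > Firm U $31.9 > Firm B $6.4 > Firm R $5.4.
Firm Z has the top bid and wins; the price is the second-highest bid, $31.9.
Firm Z's payoff = $48.0 − $31.9 = $16.1. All other bidders lose, so their payoff is 0.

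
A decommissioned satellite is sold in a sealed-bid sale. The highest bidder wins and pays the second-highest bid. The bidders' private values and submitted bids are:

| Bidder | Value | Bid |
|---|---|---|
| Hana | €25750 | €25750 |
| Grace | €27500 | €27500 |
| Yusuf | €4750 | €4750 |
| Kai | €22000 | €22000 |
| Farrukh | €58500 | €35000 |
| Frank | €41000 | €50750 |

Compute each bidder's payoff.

Payoffs: Hana €0, Grace €0, Yusuf €0, Kai €0, Farrukh €0, Frank €6000.

Sorted high to low: Frank €50750; Farrukh €35000; Grace €27500; Hana €25750; Kai €22000; Yusuf €4750.
Frank has the top bid and wins; the price is the second-highest bid, €35000.
Frank's payoff = €41000 − €35000 = €6000. All other bidders lose, so their payoff is 0.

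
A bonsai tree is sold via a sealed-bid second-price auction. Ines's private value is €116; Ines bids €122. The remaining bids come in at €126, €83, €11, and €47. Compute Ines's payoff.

Payoff = €0.

Highest competing bid: €126.
Ines's bid €122 is not the highest, so Ines loses, pays nothing, and earns zero payoff.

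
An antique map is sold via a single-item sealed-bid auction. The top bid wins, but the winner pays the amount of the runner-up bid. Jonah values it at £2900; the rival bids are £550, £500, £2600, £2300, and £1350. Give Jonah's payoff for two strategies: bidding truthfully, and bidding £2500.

Truthful: £300; alternative: £0.

The highest competing bid is £2600.
Bidding truthfully at £2900: Jonah has the top bid, wins, and pays the second-highest bid £2600. Payoff = £2900 − £2600 = £300.
Bidding £2500: the top bid is £2600 (a rival), so Jonah loses. Payoff = £0.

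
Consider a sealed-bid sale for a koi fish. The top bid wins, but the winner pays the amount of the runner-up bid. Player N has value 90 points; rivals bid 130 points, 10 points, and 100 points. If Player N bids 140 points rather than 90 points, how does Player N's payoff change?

Payoff change: -40 points.

The highest competing bid is 130 points.
Bidding truthfully at 90 points: the top bid is 130 points (a rival), so Player N loses. Payoff = 0 points.
Bidding 140 points: Player N has the top bid, wins, and pays the second-highest bid 130 points. Payoff = 90 points − 130 points = -40 points.
Change = -40 points − 0 points = -40 points.
Deviating from a truthful bid can only lose payoff in a second-price auction — never gain.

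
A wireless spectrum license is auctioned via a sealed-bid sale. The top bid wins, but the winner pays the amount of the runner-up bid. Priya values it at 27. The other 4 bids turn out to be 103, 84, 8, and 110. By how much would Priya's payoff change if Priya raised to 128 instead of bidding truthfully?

The highest competing bid is 110.
Bidding truthfully at 27: the top bid is 110 (a rival), so Priya loses. Payoff = 0.
Bidding 128: Priya has the top bid, wins, and pays the second-highest bid 110. Payoff = 27 − 110 = -83.
Change = -83 − 0 = -83.
Deviating from a truthful bid can only lose payoff in a second-price auction — never gain.

-83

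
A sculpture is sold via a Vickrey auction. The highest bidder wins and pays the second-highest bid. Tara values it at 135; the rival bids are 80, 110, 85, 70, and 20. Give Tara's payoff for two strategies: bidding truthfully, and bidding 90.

(a) 25  (b) 0

The highest competing bid is 110.
Bidding truthfully at 135: Tara has the top bid, wins, and pays the second-highest bid 110. Payoff = 135 − 110 = 25.
Bidding 90: the top bid is 110 (a rival), so Tara loses. Payoff = 0.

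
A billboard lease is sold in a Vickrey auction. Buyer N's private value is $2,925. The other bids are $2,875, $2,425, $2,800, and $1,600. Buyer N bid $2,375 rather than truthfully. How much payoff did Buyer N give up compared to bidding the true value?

The highest competing bid is $2,875.
Bidding truthfully at $2,925: Buyer N has the top bid, wins, and pays the second-highest bid $2,875. Payoff = $2,925 − $2,875 = $50.
Bidding $2,375: the top bid is $2,875 (a rival), so Buyer N loses. Payoff = $0.
Regret = truthful payoff − actual payoff = $50 − $0 = $50.

Regret: $50.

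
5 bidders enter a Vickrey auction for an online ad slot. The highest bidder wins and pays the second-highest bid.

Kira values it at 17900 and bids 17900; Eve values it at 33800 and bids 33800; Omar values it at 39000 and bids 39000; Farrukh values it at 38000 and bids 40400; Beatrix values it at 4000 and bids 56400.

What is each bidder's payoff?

Sorted high to low: Beatrix 56400, then Farrukh 40400, then Omar 39000, then Eve 33800, then Kira 17900.
Beatrix has the top bid and wins; the price is the second-highest bid, 40400.
Beatrix's payoff = 4000 − 40400 = -36400. All other bidders lose, so their payoff is 0.

Kira 0, Eve 0, Omar 0, Farrukh 0, Beatrix -36400.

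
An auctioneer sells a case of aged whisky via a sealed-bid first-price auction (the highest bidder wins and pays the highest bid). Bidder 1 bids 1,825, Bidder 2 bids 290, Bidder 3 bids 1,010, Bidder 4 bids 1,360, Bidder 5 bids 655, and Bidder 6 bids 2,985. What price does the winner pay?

Ordered from highest: Bidder 6 2,985 > Bidder 1 1,825 > Bidder 4 1,360 > Bidder 3 1,010 > Bidder 5 655 > Bidder 2 290.
Bidder 6 is the highest bidder, so Bidder 6 wins.
Under the first-price rule, the price is the highest bid: 2,985.

Price paid: 2,985.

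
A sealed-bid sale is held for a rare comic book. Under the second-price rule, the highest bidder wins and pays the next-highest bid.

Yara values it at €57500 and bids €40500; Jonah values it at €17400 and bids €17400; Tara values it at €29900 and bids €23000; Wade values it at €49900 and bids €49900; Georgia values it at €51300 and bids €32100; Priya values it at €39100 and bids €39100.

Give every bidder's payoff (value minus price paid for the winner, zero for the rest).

Ordered from highest: Wade €49900, then Yara €40500, then Priya €39100, then Georgia €32100, then Tara €23000, then Jonah €17400.
Wade has the top bid and wins; the price is the second-highest bid, €40500.
Wade's payoff = €49900 − €40500 = €9400. All other bidders lose, so their payoff is 0.

Payoffs: Yara €0, Jonah €0, Tara €0, Wade €9400, Georgia €0, Priya €0.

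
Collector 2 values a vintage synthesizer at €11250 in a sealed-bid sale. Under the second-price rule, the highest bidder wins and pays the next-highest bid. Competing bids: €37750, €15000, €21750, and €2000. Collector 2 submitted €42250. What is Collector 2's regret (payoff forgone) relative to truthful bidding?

The highest competing bid is €37750.
Bidding truthfully at €11250: the top bid is €37750 (a rival), so Collector 2 loses. Payoff = €0.
Bidding €42250: Collector 2 has the top bid, wins, and pays the second-highest bid €37750. Payoff = €11250 − €37750 = -€26500.
Regret = truthful payoff − actual payoff = €0 − -€26500 = €26500.

€26500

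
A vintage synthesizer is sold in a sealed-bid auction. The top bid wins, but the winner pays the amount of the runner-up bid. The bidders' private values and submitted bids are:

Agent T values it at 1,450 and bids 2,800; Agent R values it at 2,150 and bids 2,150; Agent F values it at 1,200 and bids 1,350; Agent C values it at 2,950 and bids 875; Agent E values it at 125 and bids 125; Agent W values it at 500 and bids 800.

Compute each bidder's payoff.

Bids in descending order: Agent T 2,800, then Agent R 2,150, then Agent F 1,350, then Agent C 875, then Agent W 800, then Agent E 125.
Agent T has the top bid and wins; the price is the second-highest bid, 2,150.
Agent T's payoff = 1,450 − 2,150 = -700. All other bidders lose, so their payoff is 0.

Payoffs: Agent T -700, Agent R 0, Agent F 0, Agent C 0, Agent E 0, Agent W 0.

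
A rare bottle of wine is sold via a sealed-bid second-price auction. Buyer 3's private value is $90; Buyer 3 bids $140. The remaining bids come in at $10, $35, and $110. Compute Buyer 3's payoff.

Highest competing bid: $110.
Buyer 3's bid $140 is the highest overall, so Buyer 3 wins and pays the second-highest bid, $110.
Payoff = value − price = $90 − $110 = -$20.
Overbidding won the item at a price above value — truthful bidding would have avoided this loss.

-$20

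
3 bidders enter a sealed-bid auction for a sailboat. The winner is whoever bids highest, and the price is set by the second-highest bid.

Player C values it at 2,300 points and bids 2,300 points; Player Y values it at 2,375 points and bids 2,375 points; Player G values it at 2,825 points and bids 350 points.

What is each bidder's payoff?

Sorted high to low: Player Y 2,375 points, then Player C 2,300 points, then Player G 350 points.
Player Y has the top bid and wins; the price is the second-highest bid, 2,300 points.
Player Y's payoff = 2,375 points − 2,300 points = 75 points. All other bidders lose, so their payoff is 0.

Player C 0 points, Player Y 75 points, Player G 0 points.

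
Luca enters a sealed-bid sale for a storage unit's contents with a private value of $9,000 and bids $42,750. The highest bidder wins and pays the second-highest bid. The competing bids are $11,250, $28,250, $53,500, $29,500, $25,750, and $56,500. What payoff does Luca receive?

Luca's payoff: $0.

Highest competing bid: $56,500.
Luca's bid $42,750 is not the highest, so Luca loses, pays nothing, and earns zero payoff.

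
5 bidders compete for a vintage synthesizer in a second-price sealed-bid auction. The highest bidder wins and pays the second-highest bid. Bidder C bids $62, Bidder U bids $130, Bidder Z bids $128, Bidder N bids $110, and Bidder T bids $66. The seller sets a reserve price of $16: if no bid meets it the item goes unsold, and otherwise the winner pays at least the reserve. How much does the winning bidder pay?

Ranking the bids: Bidder U $130 > Bidder Z $128 > Bidder N $110 > Bidder T $66 > Bidder C $62.
Bidder U has the highest bid, so Bidder U wins.
The second-highest bid is $128, which exceeds the reserve, so that sets the price.

$128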